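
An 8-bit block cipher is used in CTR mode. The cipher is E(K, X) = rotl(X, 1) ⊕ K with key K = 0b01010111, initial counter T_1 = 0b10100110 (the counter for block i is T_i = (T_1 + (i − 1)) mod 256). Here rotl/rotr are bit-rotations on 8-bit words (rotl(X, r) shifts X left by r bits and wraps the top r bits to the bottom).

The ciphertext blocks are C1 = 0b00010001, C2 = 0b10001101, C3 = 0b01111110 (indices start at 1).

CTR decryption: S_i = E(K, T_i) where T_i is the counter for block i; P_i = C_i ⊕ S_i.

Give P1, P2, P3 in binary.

P1: T = 0b10100110, S = E(K, T) = 0b00011010; 0b00010001 ⊕ 0b00011010 = 0b00001011.
P2: T = 0b10100111, S = E(K, T) = 0b00011000; 0b10001101 ⊕ 0b00011000 = 0b10010101.
P3: T = 0b10101000, S = E(K, T) = 0b00000110; 0b01111110 ⊕ 0b00000110 = 0b01111000.

P1 = 0b00001011, P2 = 0b10010101, P3 = 0b01111000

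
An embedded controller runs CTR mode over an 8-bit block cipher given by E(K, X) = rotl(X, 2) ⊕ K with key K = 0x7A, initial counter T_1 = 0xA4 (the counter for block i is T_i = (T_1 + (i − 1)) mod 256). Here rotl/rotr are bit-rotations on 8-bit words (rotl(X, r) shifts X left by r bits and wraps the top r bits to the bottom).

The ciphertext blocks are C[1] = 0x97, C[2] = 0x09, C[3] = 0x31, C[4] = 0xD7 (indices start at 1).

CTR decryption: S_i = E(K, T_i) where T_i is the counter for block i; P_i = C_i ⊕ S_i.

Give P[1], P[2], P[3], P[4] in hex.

P[1] = 0x7F, P[2] = 0xE5, P[3] = 0xD1, P[4] = 0x33

P[1]: T = 0xA4, S = E(K, T) = 0xE8; 0x97 ⊕ 0xE8 = 0x7F.
P[2]: T = 0xA5, S = E(K, T) = 0xEC; 0x09 ⊕ 0xEC = 0xE5.
P[3]: T = 0xA6, S = E(K, T) = 0xE0; 0x31 ⊕ 0xE0 = 0xD1.
P[4]: T = 0xA7, S = E(K, T) = 0xE4; 0xD7 ⊕ 0xE4 = 0x33.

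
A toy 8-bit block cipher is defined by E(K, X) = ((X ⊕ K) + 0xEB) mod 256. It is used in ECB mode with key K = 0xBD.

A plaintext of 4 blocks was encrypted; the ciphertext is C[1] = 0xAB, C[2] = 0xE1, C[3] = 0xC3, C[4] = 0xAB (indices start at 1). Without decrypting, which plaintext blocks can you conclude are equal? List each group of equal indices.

P[1] = P[4]

ECB encrypts each block independently with the same key, so equal ciphertext blocks imply equal plaintext blocks.
C[1] = C[4] = 0xAB, so P[1] = P[4].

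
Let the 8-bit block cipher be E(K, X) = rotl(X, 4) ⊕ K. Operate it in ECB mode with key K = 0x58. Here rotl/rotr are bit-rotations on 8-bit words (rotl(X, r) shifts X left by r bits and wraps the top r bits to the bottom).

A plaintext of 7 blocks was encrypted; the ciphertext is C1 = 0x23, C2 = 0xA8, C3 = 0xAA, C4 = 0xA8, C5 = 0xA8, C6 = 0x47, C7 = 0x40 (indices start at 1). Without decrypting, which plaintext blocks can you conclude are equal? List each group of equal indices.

P2 = P4 = P5

ECB encrypts each block independently with the same key, so equal ciphertext blocks imply equal plaintext blocks.
C2 = C4 = C5 = 0xA8, so P2 = P4 = P5.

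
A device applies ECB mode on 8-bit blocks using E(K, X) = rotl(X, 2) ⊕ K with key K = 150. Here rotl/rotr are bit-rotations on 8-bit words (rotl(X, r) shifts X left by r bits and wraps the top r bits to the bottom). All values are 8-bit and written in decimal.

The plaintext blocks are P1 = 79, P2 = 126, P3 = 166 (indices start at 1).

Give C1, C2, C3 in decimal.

C1 = 171, C2 = 111, C3 = 12

ECB encryption: C_i = E(K, P_i).
C1: E(K, 79) = 171.
C2: E(K, 126) = 111.
C3: E(K, 166) = 12.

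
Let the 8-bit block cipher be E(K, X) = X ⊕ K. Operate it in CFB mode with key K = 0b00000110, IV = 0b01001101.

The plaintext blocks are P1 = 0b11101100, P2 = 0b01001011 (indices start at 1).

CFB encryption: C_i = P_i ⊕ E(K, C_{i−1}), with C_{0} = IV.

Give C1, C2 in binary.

C1 = 0b10100111, C2 = 0b11101010

C1: E(K, 0b01001101) = 0b01001011; 0b11101100 ⊕ 0b01001011 = 0b10100111.
C2: E(K, 0b10100111) = 0b10100001; 0b01001011 ⊕ 0b10100001 = 0b11101010.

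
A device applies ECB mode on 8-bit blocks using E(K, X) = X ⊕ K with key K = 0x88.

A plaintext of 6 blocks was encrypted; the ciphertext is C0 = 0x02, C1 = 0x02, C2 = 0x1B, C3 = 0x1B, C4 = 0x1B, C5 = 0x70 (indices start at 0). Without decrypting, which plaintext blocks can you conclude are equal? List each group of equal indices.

P0 = P1; P2 = P3 = P4

ECB encrypts each block independently with the same key, so equal ciphertext blocks imply equal plaintext blocks.
C0 = C1 = 0x02, so P0 = P1.
C2 = C3 = C4 = 0x1B, so P2 = P3 = P4.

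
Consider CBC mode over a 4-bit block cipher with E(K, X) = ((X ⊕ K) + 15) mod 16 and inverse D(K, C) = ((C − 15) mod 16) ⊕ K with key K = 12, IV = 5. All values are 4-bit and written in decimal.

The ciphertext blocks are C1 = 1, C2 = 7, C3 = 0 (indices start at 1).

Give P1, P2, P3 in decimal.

CBC decryption: P_i = D(K, C_i) ⊕ C_{i−1}, with C_{0} = IV.
P1: D(K, 1) = 14; 14 ⊕ 5 = 11.
P2: D(K, 7) = 4; 4 ⊕ 1 = 5.
P3: D(K, 0) = 13; 13 ⊕ 7 = 10.

P1 = 11, P2 = 5, P3 = 10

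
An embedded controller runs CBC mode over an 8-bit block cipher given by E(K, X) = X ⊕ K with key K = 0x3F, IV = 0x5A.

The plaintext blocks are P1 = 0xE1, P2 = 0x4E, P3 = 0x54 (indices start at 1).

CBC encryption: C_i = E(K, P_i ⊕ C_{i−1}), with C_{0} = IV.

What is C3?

C1: P1 ⊕ 0x5A = 0xBB; E(K, 0xBB) = 0x84.
C2: P2 ⊕ 0x84 = 0xCA; E(K, 0xCA) = 0xF5.
C3: P3 ⊕ 0xF5 = 0xA1; E(K, 0xA1) = 0x9E.

C3 = 0x9E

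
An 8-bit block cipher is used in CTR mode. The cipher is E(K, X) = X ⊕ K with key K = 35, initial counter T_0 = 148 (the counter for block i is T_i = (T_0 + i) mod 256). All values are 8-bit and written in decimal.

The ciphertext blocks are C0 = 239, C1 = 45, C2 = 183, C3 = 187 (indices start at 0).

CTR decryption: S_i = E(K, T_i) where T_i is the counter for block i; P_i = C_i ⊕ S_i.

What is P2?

P2 = 2

P2: T = 150, S = E(K, T) = 181; 183 ⊕ 181 = 2.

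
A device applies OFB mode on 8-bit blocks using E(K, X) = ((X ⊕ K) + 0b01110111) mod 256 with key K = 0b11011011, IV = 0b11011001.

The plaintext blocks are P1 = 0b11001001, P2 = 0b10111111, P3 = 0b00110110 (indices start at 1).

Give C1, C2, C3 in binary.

C1 = 0b10110000, C2 = 0b10100110, C3 = 0b00001111

OFB encryption: S_i = E(K, S_{i−1}) with S_{0} = IV; C_i = P_i ⊕ S_i.
C1: S = E(K, 0b11011001) = 0b01111001; 0b11001001 ⊕ 0b01111001 = 0b10110000.
C2: S = E(K, 0b01111001) = 0b00011001; 0b10111111 ⊕ 0b00011001 = 0b10100110.
C3: S = E(K, 0b00011001) = 0b00111001; 0b00110110 ⊕ 0b00111001 = 0b00001111.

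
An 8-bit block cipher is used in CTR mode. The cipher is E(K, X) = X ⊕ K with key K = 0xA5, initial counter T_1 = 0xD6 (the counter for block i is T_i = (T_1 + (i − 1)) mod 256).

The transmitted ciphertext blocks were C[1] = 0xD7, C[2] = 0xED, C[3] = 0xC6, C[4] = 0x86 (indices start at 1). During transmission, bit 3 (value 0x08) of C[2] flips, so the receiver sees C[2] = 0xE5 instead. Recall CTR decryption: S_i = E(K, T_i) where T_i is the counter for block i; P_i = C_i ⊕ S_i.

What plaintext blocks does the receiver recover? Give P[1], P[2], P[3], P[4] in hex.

P[1] = 0xA4, P[2] = 0x97, P[3] = 0xBB, P[4] = 0xFA

Only C[2] changed, to 0xE5. In CTR, a change in C_i flips the same bit in P_i only; the keystream is unaffected. Decrypting the received ciphertext:
P[1]: T = 0xD6, S = E(K, T) = 0x73; 0xD7 ⊕ 0x73 = 0xA4.
P[2]: T = 0xD7, S = E(K, T) = 0x72; 0xE5 ⊕ 0x72 = 0x97.
P[3]: T = 0xD8, S = E(K, T) = 0x7D; 0xC6 ⊕ 0x7D = 0xBB.
P[4]: T = 0xD9, S = E(K, T) = 0x7C; 0x86 ⊕ 0x7C = 0xFA.
Blocks that differ from the original plaintext: P[2].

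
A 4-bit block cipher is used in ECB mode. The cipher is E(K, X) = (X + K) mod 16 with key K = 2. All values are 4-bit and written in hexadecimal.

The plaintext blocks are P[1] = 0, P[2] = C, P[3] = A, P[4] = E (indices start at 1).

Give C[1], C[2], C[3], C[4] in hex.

ECB encryption: C_i = E(K, P_i).
C[1]: E(K, 0) = 2.
C[2]: E(K, C) = E.
C[3]: E(K, A) = C.
C[4]: E(K, E) = 0.

C[1] = 2, C[2] = E, C[3] = C, C[4] = 0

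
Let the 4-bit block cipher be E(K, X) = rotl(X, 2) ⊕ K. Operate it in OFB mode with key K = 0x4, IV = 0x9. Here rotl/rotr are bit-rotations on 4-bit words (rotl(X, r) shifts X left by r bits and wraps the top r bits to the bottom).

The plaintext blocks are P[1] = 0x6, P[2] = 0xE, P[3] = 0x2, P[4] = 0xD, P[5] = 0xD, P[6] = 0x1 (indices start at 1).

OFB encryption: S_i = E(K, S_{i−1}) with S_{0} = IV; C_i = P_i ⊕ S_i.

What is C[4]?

C[1]: S = E(K, 0x9) = 0x2; 0x6 ⊕ 0x2 = 0x4.
C[2]: S = E(K, 0x2) = 0xC; 0xE ⊕ 0xC = 0x2.
C[3]: S = E(K, 0xC) = 0x7; 0x2 ⊕ 0x7 = 0x5.
C[4]: S = E(K, 0x7) = 0x9; 0xD ⊕ 0x9 = 0x4.

C[4] = 0x4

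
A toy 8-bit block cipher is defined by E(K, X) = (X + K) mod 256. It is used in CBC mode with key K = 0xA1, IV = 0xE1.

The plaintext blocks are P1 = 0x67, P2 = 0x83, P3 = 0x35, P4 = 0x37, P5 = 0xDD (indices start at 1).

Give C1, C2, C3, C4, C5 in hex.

C1 = 0x27, C2 = 0x45, C3 = 0x11, C4 = 0xC7, C5 = 0xBB

CBC encryption: C_i = E(K, P_i ⊕ C_{i−1}), with C_{0} = IV.
C1: P1 ⊕ 0xE1 = 0x86; E(K, 0x86) = 0x27.
C2: P2 ⊕ 0x27 = 0xA4; E(K, 0xA4) = 0x45.
C3: P3 ⊕ 0x45 = 0x70; E(K, 0x70) = 0x11.
C4: P4 ⊕ 0x11 = 0x26; E(K, 0x26) = 0xC7.
C5: P5 ⊕ 0xC7 = 0x1A; E(K, 0x1A) = 0xBB.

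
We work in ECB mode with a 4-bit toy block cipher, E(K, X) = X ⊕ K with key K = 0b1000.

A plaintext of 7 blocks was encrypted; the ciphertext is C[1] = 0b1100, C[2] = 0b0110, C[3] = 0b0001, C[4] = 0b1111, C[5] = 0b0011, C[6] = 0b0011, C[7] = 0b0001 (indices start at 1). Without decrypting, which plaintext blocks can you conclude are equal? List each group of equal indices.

P[3] = P[7]; P[5] = P[6]

ECB encrypts each block independently with the same key, so equal ciphertext blocks imply equal plaintext blocks.
C[3] = C[7] = 0b0001, so P[3] = P[7].
C[5] = C[6] = 0b0011, so P[5] = P[6].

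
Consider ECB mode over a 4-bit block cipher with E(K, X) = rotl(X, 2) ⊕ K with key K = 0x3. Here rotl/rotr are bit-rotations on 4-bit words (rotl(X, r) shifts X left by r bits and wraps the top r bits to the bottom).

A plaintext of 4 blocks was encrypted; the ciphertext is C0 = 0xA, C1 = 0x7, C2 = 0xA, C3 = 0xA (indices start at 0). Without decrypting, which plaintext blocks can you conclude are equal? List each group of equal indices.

P0 = P2 = P3

ECB encrypts each block independently with the same key, so equal ciphertext blocks imply equal plaintext blocks.
C0 = C2 = C3 = 0xA, so P0 = P2 = P3.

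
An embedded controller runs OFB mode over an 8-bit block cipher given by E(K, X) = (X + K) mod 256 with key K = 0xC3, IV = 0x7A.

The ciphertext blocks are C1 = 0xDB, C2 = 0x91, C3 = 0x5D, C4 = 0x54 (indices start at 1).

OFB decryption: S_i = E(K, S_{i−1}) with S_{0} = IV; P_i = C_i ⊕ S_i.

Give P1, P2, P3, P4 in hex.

P1 = 0xE6, P2 = 0x91, P3 = 0x9E, P4 = 0xD2

P1: S = E(K, 0x7A) = 0x3D; 0xDB ⊕ 0x3D = 0xE6.
P2: S = E(K, 0x3D) = 0x00; 0x91 ⊕ 0x00 = 0x91.
P3: S = E(K, 0x00) = 0xC3; 0x5D ⊕ 0xC3 = 0x9E.
P4: S = E(K, 0xC3) = 0x86; 0x54 ⊕ 0x86 = 0xD2.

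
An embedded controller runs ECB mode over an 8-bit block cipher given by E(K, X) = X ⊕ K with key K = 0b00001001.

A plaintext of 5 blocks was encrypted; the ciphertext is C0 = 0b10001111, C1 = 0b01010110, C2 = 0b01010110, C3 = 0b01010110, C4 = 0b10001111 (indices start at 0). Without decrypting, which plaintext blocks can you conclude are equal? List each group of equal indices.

ECB encrypts each block independently with the same key, so equal ciphertext blocks imply equal plaintext blocks.
C0 = C4 = 0b10001111, so P0 = P4.
C1 = C2 = C3 = 0b01010110, so P1 = P2 = P3.

P0 = P4; P1 = P2 = P3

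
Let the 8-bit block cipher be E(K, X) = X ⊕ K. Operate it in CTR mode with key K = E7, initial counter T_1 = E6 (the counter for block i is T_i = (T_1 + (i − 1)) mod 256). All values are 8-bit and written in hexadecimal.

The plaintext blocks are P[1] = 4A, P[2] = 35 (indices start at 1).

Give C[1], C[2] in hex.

C[1] = 4B, C[2] = 35

CTR encryption: S_i = E(K, T_i) where T_i is the counter for block i; C_i = P_i ⊕ S_i.
C[1]: T = E6, S = E(K, T) = 01; 4A ⊕ 01 = 4B.
C[2]: T = E7, S = E(K, T) = 00; 35 ⊕ 00 = 35.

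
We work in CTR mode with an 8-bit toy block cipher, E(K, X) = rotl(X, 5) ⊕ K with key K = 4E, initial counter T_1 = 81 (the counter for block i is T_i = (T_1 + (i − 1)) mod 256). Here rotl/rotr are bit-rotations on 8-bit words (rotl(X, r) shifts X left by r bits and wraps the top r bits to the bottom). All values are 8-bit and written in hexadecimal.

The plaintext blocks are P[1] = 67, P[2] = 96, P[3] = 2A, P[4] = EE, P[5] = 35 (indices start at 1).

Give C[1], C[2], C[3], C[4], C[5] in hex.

C[1] = 19, C[2] = 88, C[3] = 14, C[4] = 30, C[5] = CB

CTR encryption: S_i = E(K, T_i) where T_i is the counter for block i; C_i = P_i ⊕ S_i.
C[1]: T = 81, S = E(K, T) = 7E; 67 ⊕ 7E = 19.
C[2]: T = 82, S = E(K, T) = 1E; 96 ⊕ 1E = 88.
C[3]: T = 83, S = E(K, T) = 3E; 2A ⊕ 3E = 14.
C[4]: T = 84, S = E(K, T) = DE; EE ⊕ DE = 30.
C[5]: T = 85, S = E(K, T) = FE; 35 ⊕ FE = CB.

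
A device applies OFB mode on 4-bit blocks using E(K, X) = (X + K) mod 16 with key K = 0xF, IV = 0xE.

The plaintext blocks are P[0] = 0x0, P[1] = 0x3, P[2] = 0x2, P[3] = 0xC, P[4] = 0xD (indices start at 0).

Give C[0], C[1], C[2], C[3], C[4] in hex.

C[0] = 0xD, C[1] = 0xF, C[2] = 0x9, C[3] = 0x6, C[4] = 0x4

OFB encryption: S_i = E(K, S_{i−1}) with S_{−1} = IV; C_i = P_i ⊕ S_i.
C[0]: S = E(K, 0xE) = 0xD; 0x0 ⊕ 0xD = 0xD.
C[1]: S = E(K, 0xD) = 0xC; 0x3 ⊕ 0xC = 0xF.
C[2]: S = E(K, 0xC) = 0xB; 0x2 ⊕ 0xB = 0x9.
C[3]: S = E(K, 0xB) = 0xA; 0xC ⊕ 0xA = 0x6.
C[4]: S = E(K, 0xA) = 0x9; 0xD ⊕ 0x9 = 0x4.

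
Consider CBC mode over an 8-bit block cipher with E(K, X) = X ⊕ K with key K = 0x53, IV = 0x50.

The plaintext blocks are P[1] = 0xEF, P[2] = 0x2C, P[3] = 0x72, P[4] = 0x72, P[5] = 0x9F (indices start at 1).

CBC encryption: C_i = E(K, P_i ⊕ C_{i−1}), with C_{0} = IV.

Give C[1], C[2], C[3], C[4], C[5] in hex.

C[1]: P[1] ⊕ 0x50 = 0xBF; E(K, 0xBF) = 0xEC.
C[2]: P[2] ⊕ 0xEC = 0xC0; E(K, 0xC0) = 0x93.
C[3]: P[3] ⊕ 0x93 = 0xE1; E(K, 0xE1) = 0xB2.
C[4]: P[4] ⊕ 0xB2 = 0xC0; E(K, 0xC0) = 0x93.
C[5]: P[5] ⊕ 0x93 = 0x0C; E(K, 0x0C) = 0x5F.

C[1] = 0xEC, C[2] = 0x93, C[3] = 0xB2, C[4] = 0x93, C[5] = 0x5F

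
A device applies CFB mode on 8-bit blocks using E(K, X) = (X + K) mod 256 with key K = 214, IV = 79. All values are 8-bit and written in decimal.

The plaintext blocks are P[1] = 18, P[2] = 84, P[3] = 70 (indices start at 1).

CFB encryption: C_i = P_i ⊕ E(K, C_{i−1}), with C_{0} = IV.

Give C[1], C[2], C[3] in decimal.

C[1]: E(K, 79) = 37; 18 ⊕ 37 = 55.
C[2]: E(K, 55) = 13; 84 ⊕ 13 = 89.
C[3]: E(K, 89) = 47; 70 ⊕ 47 = 105.

C[1] = 55, C[2] = 89, C[3] = 105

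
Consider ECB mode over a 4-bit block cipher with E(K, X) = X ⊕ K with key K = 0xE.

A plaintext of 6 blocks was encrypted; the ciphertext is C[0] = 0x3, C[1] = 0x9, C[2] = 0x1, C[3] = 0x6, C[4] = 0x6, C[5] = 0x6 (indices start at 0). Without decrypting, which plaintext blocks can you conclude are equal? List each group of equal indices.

P[3] = P[4] = P[5]

ECB encrypts each block independently with the same key, so equal ciphertext blocks imply equal plaintext blocks.
C[3] = C[4] = C[5] = 0x6, so P[3] = P[4] = P[5].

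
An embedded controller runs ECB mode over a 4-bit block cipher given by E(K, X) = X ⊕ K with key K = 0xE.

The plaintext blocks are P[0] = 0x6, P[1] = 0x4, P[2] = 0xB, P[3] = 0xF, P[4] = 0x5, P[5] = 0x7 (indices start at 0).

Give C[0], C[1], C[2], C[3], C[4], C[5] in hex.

ECB encryption: C_i = E(K, P_i).
C[0]: E(K, 0x6) = 0x8.
C[1]: E(K, 0x4) = 0xA.
C[2]: E(K, 0xB) = 0x5.
C[3]: E(K, 0xF) = 0x1.
C[4]: E(K, 0x5) = 0xB.
C[5]: E(K, 0x7) = 0x9.

C[0] = 0x8, C[1] = 0xA, C[2] = 0x5, C[3] = 0x1, C[4] = 0xB, C[5] = 0x9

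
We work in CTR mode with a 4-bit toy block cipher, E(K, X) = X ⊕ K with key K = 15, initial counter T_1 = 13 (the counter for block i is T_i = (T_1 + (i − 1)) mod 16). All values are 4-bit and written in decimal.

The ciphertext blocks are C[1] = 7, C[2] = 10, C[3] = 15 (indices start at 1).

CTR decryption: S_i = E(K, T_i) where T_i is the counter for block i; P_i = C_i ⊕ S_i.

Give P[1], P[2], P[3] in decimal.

P[1]: T = 13, S = E(K, T) = 2; 7 ⊕ 2 = 5.
P[2]: T = 14, S = E(K, T) = 1; 10 ⊕ 1 = 11.
P[3]: T = 15, S = E(K, T) = 0; 15 ⊕ 0 = 15.

P[1] = 5, P[2] = 11, P[3] = 15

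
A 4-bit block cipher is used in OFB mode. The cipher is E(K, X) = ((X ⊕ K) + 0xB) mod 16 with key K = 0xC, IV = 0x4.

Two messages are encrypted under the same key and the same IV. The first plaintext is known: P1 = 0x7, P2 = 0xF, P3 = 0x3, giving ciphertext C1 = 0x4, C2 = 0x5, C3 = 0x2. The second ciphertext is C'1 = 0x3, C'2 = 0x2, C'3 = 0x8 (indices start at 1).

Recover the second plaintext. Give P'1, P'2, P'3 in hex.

P'1 = 0x0, P'2 = 0x8, P'3 = 0x9

In OFB with a reused IV, both messages share the same keystream S_i, so C_i ⊕ C'_i = P_i ⊕ P'_i and thus P'_i = P_i ⊕ C_i ⊕ C'_i.
P'1: 0x7 ⊕ 0x4 ⊕ 0x3 = 0x0.
P'2: 0xF ⊕ 0x5 ⊕ 0x2 = 0x8.
P'3: 0x3 ⊕ 0x2 ⊕ 0x8 = 0x9.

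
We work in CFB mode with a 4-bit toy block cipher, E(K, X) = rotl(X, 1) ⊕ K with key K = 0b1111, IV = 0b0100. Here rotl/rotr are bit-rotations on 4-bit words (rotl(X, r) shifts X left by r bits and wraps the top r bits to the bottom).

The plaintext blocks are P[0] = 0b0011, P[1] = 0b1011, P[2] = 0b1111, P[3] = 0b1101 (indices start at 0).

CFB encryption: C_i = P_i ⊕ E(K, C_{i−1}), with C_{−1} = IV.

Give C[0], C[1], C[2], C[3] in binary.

C[0]: E(K, 0b0100) = 0b0111; 0b0011 ⊕ 0b0111 = 0b0100.
C[1]: E(K, 0b0100) = 0b0111; 0b1011 ⊕ 0b0111 = 0b1100.
C[2]: E(K, 0b1100) = 0b0110; 0b1111 ⊕ 0b0110 = 0b1001.
C[3]: E(K, 0b1001) = 0b1100; 0b1101 ⊕ 0b1100 = 0b0001.

C[0] = 0b0100, C[1] = 0b1100, C[2] = 0b1001, C[3] = 0b0001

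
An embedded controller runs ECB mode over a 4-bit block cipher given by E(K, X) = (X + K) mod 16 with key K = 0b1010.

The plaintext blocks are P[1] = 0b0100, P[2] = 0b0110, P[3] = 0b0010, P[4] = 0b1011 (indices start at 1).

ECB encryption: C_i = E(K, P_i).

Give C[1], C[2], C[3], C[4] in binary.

C[1]: E(K, 0b0100) = 0b1110.
C[2]: E(K, 0b0110) = 0b0000.
C[3]: E(K, 0b0010) = 0b1100.
C[4]: E(K, 0b1011) = 0b0101.

C[1] = 0b1110, C[2] = 0b0000, C[3] = 0b1100, C[4] = 0b0101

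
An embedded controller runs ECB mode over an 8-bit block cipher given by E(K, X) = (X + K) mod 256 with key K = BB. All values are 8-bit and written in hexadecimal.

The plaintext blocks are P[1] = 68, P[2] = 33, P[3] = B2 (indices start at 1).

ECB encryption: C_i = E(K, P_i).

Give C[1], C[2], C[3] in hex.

C[1] = 23, C[2] = EE, C[3] = 6D

C[1]: E(K, 68) = 23.
C[2]: E(K, 33) = EE.
C[3]: E(K, B2) = 6D.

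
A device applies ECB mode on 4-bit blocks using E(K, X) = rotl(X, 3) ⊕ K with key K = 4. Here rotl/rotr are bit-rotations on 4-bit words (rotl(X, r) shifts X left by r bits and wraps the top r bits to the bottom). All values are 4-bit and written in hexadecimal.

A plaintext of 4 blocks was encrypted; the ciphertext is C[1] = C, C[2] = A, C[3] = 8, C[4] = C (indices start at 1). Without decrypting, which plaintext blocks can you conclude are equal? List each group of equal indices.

ECB encrypts each block independently with the same key, so equal ciphertext blocks imply equal plaintext blocks.
C[1] = C[4] = C, so P[1] = P[4].

P[1] = P[4]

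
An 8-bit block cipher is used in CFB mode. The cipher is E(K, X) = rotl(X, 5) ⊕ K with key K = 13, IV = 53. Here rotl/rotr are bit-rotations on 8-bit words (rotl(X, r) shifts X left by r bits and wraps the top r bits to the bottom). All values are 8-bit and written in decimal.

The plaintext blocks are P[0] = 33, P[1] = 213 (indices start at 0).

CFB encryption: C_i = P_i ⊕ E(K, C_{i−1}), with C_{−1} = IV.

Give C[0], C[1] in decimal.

C[0] = 138, C[1] = 137

C[0]: E(K, 53) = 171; 33 ⊕ 171 = 138.
C[1]: E(K, 138) = 92; 213 ⊕ 92 = 137.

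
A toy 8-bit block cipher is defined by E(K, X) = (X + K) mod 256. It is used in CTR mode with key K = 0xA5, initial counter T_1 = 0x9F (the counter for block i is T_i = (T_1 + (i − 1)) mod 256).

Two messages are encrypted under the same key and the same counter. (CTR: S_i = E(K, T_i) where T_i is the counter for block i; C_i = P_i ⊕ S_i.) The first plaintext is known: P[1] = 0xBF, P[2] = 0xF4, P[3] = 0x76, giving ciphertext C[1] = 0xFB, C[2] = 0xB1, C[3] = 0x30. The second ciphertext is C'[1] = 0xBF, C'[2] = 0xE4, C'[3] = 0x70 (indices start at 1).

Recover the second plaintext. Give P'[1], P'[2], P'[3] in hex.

In CTR with a reused counter, both messages share the same keystream S_i, so C_i ⊕ C'_i = P_i ⊕ P'_i and thus P'_i = P_i ⊕ C_i ⊕ C'_i.
P'[1]: 0xBF ⊕ 0xFB ⊕ 0xBF = 0xFB.
P'[2]: 0xF4 ⊕ 0xB1 ⊕ 0xE4 = 0xA1.
P'[3]: 0x76 ⊕ 0x30 ⊕ 0x70 = 0x36.

P'[1] = 0xFB, P'[2] = 0xA1, P'[3] = 0x36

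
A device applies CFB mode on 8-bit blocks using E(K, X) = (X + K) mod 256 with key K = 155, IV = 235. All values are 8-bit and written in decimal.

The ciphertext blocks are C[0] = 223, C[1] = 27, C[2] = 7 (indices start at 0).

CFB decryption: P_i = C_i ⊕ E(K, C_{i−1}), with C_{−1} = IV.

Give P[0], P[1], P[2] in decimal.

P[0] = 89, P[1] = 97, P[2] = 177

P[0]: E(K, 235) = 134; 223 ⊕ 134 = 89.
P[1]: E(K, 223) = 122; 27 ⊕ 122 = 97.
P[2]: E(K, 27) = 182; 7 ⊕ 182 = 177.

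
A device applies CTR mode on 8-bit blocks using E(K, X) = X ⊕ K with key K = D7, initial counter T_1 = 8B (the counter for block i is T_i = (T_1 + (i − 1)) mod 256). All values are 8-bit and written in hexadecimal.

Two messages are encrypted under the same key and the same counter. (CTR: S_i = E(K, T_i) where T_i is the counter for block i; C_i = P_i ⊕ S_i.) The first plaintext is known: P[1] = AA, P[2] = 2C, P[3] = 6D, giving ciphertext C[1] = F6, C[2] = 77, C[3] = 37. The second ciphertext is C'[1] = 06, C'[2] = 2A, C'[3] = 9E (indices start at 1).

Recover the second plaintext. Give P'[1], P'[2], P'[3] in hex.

In CTR with a reused counter, both messages share the same keystream S_i, so C_i ⊕ C'_i = P_i ⊕ P'_i and thus P'_i = P_i ⊕ C_i ⊕ C'_i.
P'[1]: AA ⊕ F6 ⊕ 06 = 5A.
P'[2]: 2C ⊕ 77 ⊕ 2A = 71.
P'[3]: 6D ⊕ 37 ⊕ 9E = C4.

P'[1] = 5A, P'[2] = 71, P'[3] = C4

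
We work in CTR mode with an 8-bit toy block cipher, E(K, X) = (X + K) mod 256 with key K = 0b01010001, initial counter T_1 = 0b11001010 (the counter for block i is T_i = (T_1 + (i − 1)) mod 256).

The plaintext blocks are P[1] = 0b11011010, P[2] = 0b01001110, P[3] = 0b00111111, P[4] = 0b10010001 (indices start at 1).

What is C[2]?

C[2] = 0b01010010

CTR encryption: S_i = E(K, T_i) where T_i is the counter for block i; C_i = P_i ⊕ S_i.
C[1]: T = 0b11001010, S = E(K, T) = 0b00011011; 0b11011010 ⊕ 0b00011011 = 0b11000001.
C[2]: T = 0b11001011, S = E(K, T) = 0b00011100; 0b01001110 ⊕ 0b00011100 = 0b01010010.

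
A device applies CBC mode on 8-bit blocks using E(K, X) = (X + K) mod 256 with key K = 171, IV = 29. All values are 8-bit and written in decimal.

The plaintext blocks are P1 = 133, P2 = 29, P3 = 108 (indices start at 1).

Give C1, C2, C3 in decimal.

CBC encryption: C_i = E(K, P_i ⊕ C_{i−1}), with C_{0} = IV.
C1: P1 ⊕ 29 = 152; E(K, 152) = 67.
C2: P2 ⊕ 67 = 94; E(K, 94) = 9.
C3: P3 ⊕ 9 = 101; E(K, 101) = 16.

C1 = 67, C2 = 9, C3 = 16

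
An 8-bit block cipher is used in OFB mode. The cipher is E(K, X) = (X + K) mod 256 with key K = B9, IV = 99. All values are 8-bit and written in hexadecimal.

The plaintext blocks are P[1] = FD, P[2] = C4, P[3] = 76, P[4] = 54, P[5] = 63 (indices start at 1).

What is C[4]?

C[4] = 29

OFB encryption: S_i = E(K, S_{i−1}) with S_{0} = IV; C_i = P_i ⊕ S_i.
C[1]: S = E(K, 99) = 52; FD ⊕ 52 = AF.
C[2]: S = E(K, 52) = 0B; C4 ⊕ 0B = CF.
C[3]: S = E(K, 0B) = C4; 76 ⊕ C4 = B2.
C[4]: S = E(K, C4) = 7D; 54 ⊕ 7D = 29.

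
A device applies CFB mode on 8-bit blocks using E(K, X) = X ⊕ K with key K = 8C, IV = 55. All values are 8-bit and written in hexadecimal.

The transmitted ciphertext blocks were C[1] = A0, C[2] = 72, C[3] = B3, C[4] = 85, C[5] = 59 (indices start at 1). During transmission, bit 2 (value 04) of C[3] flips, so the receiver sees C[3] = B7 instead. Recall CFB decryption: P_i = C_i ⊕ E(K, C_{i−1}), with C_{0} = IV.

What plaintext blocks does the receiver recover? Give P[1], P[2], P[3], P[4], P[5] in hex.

Only C[3] changed, to B7. In CFB, a change in C_i flips the same bit in P_i and garbles P_{i+1}. Decrypting the received ciphertext:
P[1]: E(K, 55) = D9; A0 ⊕ D9 = 79.
P[2]: E(K, A0) = 2C; 72 ⊕ 2C = 5E.
P[3]: E(K, 72) = FE; B7 ⊕ FE = 49.
P[4]: E(K, B7) = 3B; 85 ⊕ 3B = BE.
P[5]: E(K, 85) = 09; 59 ⊕ 09 = 50.
Blocks that differ from the original plaintext: P[3], P[4].

P[1] = 79, P[2] = 5E, P[3] = 49, P[4] = BE, P[5] = 50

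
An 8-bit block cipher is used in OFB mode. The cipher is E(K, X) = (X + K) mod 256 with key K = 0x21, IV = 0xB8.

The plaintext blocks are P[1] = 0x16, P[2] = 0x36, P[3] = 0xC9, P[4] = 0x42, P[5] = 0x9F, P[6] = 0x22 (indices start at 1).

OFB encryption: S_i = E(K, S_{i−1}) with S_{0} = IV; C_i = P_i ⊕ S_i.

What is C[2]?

C[2] = 0xCC

C[1]: S = E(K, 0xB8) = 0xD9; 0x16 ⊕ 0xD9 = 0xCF.
C[2]: S = E(K, 0xD9) = 0xFA; 0x36 ⊕ 0xFA = 0xCC.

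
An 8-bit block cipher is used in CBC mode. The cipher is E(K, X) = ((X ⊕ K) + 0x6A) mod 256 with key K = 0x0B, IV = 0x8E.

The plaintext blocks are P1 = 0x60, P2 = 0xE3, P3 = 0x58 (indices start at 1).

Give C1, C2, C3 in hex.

CBC encryption: C_i = E(K, P_i ⊕ C_{i−1}), with C_{0} = IV.
C1: P1 ⊕ 0x8E = 0xEE; E(K, 0xEE) = 0x4F.
C2: P2 ⊕ 0x4F = 0xAC; E(K, 0xAC) = 0x11.
C3: P3 ⊕ 0x11 = 0x49; E(K, 0x49) = 0xAC.

C1 = 0x4F, C2 = 0x11, C3 = 0xAC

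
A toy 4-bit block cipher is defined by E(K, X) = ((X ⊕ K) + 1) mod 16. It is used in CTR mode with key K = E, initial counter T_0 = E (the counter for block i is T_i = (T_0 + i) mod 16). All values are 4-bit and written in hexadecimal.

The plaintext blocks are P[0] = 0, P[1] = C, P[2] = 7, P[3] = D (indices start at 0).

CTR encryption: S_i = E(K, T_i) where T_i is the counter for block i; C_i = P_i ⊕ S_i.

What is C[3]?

C[0]: T = E, S = E(K, T) = 1; 0 ⊕ 1 = 1.
C[1]: T = F, S = E(K, T) = 2; C ⊕ 2 = E.
C[2]: T = 0, S = E(K, T) = F; 7 ⊕ F = 8.
C[3]: T = 1, S = E(K, T) = 0; D ⊕ 0 = D.

C[3] = D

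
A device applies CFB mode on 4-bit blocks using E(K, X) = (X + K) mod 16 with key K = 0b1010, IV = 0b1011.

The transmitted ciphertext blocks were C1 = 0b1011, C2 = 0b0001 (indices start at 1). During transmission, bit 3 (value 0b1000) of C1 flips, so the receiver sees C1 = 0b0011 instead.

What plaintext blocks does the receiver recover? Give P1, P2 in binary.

CFB decryption: P_i = C_i ⊕ E(K, C_{i−1}), with C_{0} = IV.
Only C1 changed, to 0b0011. In CFB, a change in C_i flips the same bit in P_i and garbles P_{i+1}. Decrypting the received ciphertext:
P1: E(K, 0b1011) = 0b0101; 0b0011 ⊕ 0b0101 = 0b0110.
P2: E(K, 0b0011) = 0b1101; 0b0001 ⊕ 0b1101 = 0b1100.
Blocks that differ from the original plaintext: P1, P2.

P1 = 0b0110, P2 = 0b1100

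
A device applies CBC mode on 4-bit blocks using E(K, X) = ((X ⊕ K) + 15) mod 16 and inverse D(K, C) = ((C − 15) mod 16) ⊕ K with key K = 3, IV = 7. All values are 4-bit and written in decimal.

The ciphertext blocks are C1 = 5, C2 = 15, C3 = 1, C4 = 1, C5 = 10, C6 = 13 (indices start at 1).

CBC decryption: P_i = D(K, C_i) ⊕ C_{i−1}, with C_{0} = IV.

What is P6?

P6: D(K, 13) = 13; 13 ⊕ 10 = 7.

P6 = 7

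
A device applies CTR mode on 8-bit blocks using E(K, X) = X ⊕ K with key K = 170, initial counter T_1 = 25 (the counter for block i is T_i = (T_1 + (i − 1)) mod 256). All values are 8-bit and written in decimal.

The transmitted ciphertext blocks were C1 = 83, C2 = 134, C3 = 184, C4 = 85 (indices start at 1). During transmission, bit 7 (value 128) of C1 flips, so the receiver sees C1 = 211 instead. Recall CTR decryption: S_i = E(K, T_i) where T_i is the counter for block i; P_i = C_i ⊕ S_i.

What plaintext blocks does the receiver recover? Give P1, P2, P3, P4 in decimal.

Only C1 changed, to 211. In CTR, a change in C_i flips the same bit in P_i only; the keystream is unaffected. Decrypting the received ciphertext:
P1: T = 25, S = E(K, T) = 179; 211 ⊕ 179 = 96.
P2: T = 26, S = E(K, T) = 176; 134 ⊕ 176 = 54.
P3: T = 27, S = E(K, T) = 177; 184 ⊕ 177 = 9.
P4: T = 28, S = E(K, T) = 182; 85 ⊕ 182 = 227.
Blocks that differ from the original plaintext: P1.

P1 = 96, P2 = 54, P3 = 9, P4 = 227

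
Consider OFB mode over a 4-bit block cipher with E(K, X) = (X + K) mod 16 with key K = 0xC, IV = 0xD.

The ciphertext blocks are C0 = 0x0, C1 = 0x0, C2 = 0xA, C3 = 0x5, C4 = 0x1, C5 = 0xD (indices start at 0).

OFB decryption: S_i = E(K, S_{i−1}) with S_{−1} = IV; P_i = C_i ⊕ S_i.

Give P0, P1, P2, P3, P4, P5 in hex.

P0 = 0x9, P1 = 0x5, P2 = 0xB, P3 = 0x8, P4 = 0x8, P5 = 0x8

P0: S = E(K, 0xD) = 0x9; 0x0 ⊕ 0x9 = 0x9.
P1: S = E(K, 0x9) = 0x5; 0x0 ⊕ 0x5 = 0x5.
P2: S = E(K, 0x5) = 0x1; 0xA ⊕ 0x1 = 0xB.
P3: S = E(K, 0x1) = 0xD; 0x5 ⊕ 0xD = 0x8.
P4: S = E(K, 0xD) = 0x9; 0x1 ⊕ 0x9 = 0x8.
P5: S = E(K, 0x9) = 0x5; 0xD ⊕ 0x5 = 0x8.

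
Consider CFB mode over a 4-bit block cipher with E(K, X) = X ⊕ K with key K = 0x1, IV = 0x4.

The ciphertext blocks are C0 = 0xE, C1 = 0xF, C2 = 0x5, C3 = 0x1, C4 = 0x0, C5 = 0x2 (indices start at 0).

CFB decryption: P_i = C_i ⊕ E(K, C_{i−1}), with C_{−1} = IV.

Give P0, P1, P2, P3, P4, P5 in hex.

P0: E(K, 0x4) = 0x5; 0xE ⊕ 0x5 = 0xB.
P1: E(K, 0xE) = 0xF; 0xF ⊕ 0xF = 0x0.
P2: E(K, 0xF) = 0xE; 0x5 ⊕ 0xE = 0xB.
P3: E(K, 0x5) = 0x4; 0x1 ⊕ 0x4 = 0x5.
P4: E(K, 0x1) = 0x0; 0x0 ⊕ 0x0 = 0x0.
P5: E(K, 0x0) = 0x1; 0x2 ⊕ 0x1 = 0x3.

P0 = 0xB, P1 = 0x0, P2 = 0xB, P3 = 0x5, P4 = 0x0, P5 = 0x3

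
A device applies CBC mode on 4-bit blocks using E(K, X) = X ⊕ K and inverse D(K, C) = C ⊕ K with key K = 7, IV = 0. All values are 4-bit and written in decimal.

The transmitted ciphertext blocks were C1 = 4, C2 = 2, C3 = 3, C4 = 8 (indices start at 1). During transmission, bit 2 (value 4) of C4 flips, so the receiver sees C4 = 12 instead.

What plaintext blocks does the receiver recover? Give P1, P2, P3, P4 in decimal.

P1 = 3, P2 = 1, P3 = 6, P4 = 8

CBC decryption: P_i = D(K, C_i) ⊕ C_{i−1}, with C_{0} = IV.
Only C4 changed, to 12. In CBC, a change in C_i garbles P_i and flips the same bit in P_{i+1}. Decrypting the received ciphertext:
P1: D(K, 4) = 3; 3 ⊕ 0 = 3.
P2: D(K, 2) = 5; 5 ⊕ 4 = 1.
P3: D(K, 3) = 4; 4 ⊕ 2 = 6.
P4: D(K, 12) = 11; 11 ⊕ 3 = 8.
Blocks that differ from the original plaintext: P4.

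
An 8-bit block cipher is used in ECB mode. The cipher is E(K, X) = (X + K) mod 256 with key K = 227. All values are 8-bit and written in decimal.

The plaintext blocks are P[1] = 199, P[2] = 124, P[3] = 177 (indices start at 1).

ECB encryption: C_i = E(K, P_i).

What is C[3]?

C[3]: E(K, 177) = 148.

C[3] = 148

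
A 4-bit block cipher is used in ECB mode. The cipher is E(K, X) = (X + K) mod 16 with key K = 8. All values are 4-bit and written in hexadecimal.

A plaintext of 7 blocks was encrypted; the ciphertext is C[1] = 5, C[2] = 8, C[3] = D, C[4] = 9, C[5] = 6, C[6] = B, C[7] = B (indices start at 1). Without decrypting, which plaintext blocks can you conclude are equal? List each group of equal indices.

ECB encrypts each block independently with the same key, so equal ciphertext blocks imply equal plaintext blocks.
C[6] = C[7] = B, so P[6] = P[7].

P[6] = P[7]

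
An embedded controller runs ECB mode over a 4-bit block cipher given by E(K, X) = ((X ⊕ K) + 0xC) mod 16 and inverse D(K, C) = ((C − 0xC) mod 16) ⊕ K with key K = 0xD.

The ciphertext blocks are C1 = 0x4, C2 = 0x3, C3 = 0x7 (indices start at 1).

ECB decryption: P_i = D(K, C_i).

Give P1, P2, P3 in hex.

P1 = 0x5, P2 = 0xA, P3 = 0x6

P1: D(K, 0x4) = 0x5.
P2: D(K, 0x3) = 0xA.
P3: D(K, 0x7) = 0x6.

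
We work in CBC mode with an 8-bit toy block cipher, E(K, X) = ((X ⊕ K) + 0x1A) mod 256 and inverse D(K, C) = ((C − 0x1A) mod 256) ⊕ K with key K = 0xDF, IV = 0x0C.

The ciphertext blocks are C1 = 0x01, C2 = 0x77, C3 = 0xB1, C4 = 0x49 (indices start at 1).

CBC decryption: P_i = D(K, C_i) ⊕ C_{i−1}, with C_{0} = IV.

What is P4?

P4: D(K, 0x49) = 0xF0; 0xF0 ⊕ 0xB1 = 0x41.

P4 = 0x41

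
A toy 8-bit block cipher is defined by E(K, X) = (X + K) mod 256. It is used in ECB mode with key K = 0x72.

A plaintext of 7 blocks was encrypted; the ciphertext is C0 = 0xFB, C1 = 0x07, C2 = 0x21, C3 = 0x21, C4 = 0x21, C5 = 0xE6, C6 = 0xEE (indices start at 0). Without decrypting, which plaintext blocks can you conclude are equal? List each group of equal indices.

P2 = P3 = P4

ECB encrypts each block independently with the same key, so equal ciphertext blocks imply equal plaintext blocks.
C2 = C3 = C4 = 0x21, so P2 = P3 = P4.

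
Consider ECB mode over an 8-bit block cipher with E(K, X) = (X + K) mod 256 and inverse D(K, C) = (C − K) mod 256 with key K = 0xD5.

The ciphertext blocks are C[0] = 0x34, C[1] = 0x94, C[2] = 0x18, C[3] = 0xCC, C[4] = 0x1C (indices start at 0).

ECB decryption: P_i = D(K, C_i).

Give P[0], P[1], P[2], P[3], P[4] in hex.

P[0] = 0x5F, P[1] = 0xBF, P[2] = 0x43, P[3] = 0xF7, P[4] = 0x47

P[0]: D(K, 0x34) = 0x5F.
P[1]: D(K, 0x94) = 0xBF.
P[2]: D(K, 0x18) = 0x43.
P[3]: D(K, 0xCC) = 0xF7.
P[4]: D(K, 0x1C) = 0x47.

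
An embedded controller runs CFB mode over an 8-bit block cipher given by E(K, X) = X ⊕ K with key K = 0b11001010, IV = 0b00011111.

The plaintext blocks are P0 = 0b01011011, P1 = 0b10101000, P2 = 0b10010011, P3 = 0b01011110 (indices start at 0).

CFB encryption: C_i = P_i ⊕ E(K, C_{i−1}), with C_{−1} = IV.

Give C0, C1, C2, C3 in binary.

C0: E(K, 0b00011111) = 0b11010101; 0b01011011 ⊕ 0b11010101 = 0b10001110.
C1: E(K, 0b10001110) = 0b01000100; 0b10101000 ⊕ 0b01000100 = 0b11101100.
C2: E(K, 0b11101100) = 0b00100110; 0b10010011 ⊕ 0b00100110 = 0b10110101.
C3: E(K, 0b10110101) = 0b01111111; 0b01011110 ⊕ 0b01111111 = 0b00100001.

C0 = 0b10001110, C1 = 0b11101100, C2 = 0b10110101, C3 = 0b00100001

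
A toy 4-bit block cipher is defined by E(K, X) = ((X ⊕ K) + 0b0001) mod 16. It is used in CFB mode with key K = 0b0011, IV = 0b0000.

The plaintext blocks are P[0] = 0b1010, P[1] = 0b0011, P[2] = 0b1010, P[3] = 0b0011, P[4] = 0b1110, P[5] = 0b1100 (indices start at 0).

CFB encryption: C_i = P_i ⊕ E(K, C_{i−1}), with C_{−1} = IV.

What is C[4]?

C[0]: E(K, 0b0000) = 0b0100; 0b1010 ⊕ 0b0100 = 0b1110.
C[1]: E(K, 0b1110) = 0b1110; 0b0011 ⊕ 0b1110 = 0b1101.
C[2]: E(K, 0b1101) = 0b1111; 0b1010 ⊕ 0b1111 = 0b0101.
C[3]: E(K, 0b0101) = 0b0111; 0b0011 ⊕ 0b0111 = 0b0100.
C[4]: E(K, 0b0100) = 0b1000; 0b1110 ⊕ 0b1000 = 0b0110.

C[4] = 0b0110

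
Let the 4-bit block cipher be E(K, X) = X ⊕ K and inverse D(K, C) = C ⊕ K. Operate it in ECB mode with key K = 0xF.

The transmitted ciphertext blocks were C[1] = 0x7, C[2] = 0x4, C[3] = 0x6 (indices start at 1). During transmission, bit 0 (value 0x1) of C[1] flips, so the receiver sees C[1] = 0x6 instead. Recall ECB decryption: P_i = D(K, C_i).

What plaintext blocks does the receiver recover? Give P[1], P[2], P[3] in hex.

P[1] = 0x9, P[2] = 0xB, P[3] = 0x9

Only C[1] changed, to 0x6. In ECB, a change in C_i affects only P_i. Decrypting the received ciphertext:
P[1]: D(K, 0x6) = 0x9.
P[2]: D(K, 0x4) = 0xB.
P[3]: D(K, 0x6) = 0x9.
Blocks that differ from the original plaintext: P[1].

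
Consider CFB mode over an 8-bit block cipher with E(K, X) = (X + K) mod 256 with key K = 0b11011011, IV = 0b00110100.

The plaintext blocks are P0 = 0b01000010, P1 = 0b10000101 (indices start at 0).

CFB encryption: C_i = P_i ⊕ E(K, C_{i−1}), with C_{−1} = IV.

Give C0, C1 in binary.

C0: E(K, 0b00110100) = 0b00001111; 0b01000010 ⊕ 0b00001111 = 0b01001101.
C1: E(K, 0b01001101) = 0b00101000; 0b10000101 ⊕ 0b00101000 = 0b10101101.

C0 = 0b01001101, C1 = 0b10101101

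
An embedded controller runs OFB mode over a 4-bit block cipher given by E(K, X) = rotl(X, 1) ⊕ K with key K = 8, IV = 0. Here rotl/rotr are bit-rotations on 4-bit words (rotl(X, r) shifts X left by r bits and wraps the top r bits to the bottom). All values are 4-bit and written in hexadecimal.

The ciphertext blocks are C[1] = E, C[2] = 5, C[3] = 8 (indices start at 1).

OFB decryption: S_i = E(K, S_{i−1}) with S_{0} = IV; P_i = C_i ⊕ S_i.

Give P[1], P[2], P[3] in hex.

P[1]: S = E(K, 0) = 8; E ⊕ 8 = 6.
P[2]: S = E(K, 8) = 9; 5 ⊕ 9 = C.
P[3]: S = E(K, 9) = B; 8 ⊕ B = 3.

P[1] = 6, P[2] = C, P[3] = 3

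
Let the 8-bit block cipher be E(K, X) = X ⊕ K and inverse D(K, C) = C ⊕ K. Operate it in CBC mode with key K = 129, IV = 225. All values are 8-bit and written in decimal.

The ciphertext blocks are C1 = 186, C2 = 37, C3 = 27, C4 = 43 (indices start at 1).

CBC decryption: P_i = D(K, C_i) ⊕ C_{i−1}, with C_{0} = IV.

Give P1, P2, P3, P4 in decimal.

P1: D(K, 186) = 59; 59 ⊕ 225 = 218.
P2: D(K, 37) = 164; 164 ⊕ 186 = 30.
P3: D(K, 27) = 154; 154 ⊕ 37 = 191.
P4: D(K, 43) = 170; 170 ⊕ 27 = 177.

P1 = 218, P2 = 30, P3 = 191, P4 = 177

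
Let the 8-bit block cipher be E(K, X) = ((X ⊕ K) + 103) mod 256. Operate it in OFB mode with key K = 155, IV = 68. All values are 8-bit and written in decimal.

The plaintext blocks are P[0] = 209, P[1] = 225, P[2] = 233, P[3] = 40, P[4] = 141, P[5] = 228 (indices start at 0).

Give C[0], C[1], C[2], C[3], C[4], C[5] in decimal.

C[0] = 151, C[1] = 165, C[2] = 175, C[3] = 108, C[4] = 203, C[5] = 160

OFB encryption: S_i = E(K, S_{i−1}) with S_{−1} = IV; C_i = P_i ⊕ S_i.
C[0]: S = E(K, 68) = 70; 209 ⊕ 70 = 151.
C[1]: S = E(K, 70) = 68; 225 ⊕ 68 = 165.
C[2]: S = E(K, 68) = 70; 233 ⊕ 70 = 175.
C[3]: S = E(K, 70) = 68; 40 ⊕ 68 = 108.
C[4]: S = E(K, 68) = 70; 141 ⊕ 70 = 203.
C[5]: S = E(K, 70) = 68; 228 ⊕ 68 = 160.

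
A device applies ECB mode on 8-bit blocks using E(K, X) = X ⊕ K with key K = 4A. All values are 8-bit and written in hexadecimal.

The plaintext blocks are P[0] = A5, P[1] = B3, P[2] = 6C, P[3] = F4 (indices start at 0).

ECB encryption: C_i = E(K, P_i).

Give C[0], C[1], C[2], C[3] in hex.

C[0]: E(K, A5) = EF.
C[1]: E(K, B3) = F9.
C[2]: E(K, 6C) = 26.
C[3]: E(K, F4) = BE.

C[0] = EF, C[1] = F9, C[2] = 26, C[3] = BE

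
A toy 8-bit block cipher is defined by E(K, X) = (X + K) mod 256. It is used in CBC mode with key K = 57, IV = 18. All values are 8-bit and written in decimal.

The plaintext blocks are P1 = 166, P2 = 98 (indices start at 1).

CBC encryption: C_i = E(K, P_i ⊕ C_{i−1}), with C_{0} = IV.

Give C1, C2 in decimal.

C1: P1 ⊕ 18 = 180; E(K, 180) = 237.
C2: P2 ⊕ 237 = 143; E(K, 143) = 200.

C1 = 237, C2 = 200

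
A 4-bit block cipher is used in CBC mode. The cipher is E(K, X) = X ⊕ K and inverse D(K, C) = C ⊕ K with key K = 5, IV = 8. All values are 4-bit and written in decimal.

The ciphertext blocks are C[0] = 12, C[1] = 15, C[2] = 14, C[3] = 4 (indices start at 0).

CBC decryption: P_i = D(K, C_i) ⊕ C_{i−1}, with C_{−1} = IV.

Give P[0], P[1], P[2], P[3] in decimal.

P[0]: D(K, 12) = 9; 9 ⊕ 8 = 1.
P[1]: D(K, 15) = 10; 10 ⊕ 12 = 6.
P[2]: D(K, 14) = 11; 11 ⊕ 15 = 4.
P[3]: D(K, 4) = 1; 1 ⊕ 14 = 15.

P[0] = 1, P[1] = 6, P[2] = 4, P[3] = 15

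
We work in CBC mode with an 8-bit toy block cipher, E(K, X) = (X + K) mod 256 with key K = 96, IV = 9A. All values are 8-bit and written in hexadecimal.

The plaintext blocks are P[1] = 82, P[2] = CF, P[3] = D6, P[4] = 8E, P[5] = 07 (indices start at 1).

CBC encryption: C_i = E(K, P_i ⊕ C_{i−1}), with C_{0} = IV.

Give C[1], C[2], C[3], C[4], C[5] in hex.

C[1] = AE, C[2] = F7, C[3] = B7, C[4] = CF, C[5] = 5E

C[1]: P[1] ⊕ 9A = 18; E(K, 18) = AE.
C[2]: P[2] ⊕ AE = 61; E(K, 61) = F7.
C[3]: P[3] ⊕ F7 = 21; E(K, 21) = B7.
C[4]: P[4] ⊕ B7 = 39; E(K, 39) = CF.
C[5]: P[5] ⊕ CF = C8; E(K, C8) = 5E.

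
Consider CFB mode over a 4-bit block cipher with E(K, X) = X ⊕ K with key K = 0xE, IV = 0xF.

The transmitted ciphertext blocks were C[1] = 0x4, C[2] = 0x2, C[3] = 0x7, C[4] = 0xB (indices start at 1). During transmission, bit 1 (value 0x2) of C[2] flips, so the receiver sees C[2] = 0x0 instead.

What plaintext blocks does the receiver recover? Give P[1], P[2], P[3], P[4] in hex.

P[1] = 0x5, P[2] = 0xA, P[3] = 0x9, P[4] = 0x2

CFB decryption: P_i = C_i ⊕ E(K, C_{i−1}), with C_{0} = IV.
Only C[2] changed, to 0x0. In CFB, a change in C_i flips the same bit in P_i and garbles P_{i+1}. Decrypting the received ciphertext:
P[1]: E(K, 0xF) = 0x1; 0x4 ⊕ 0x1 = 0x5.
P[2]: E(K, 0x4) = 0xA; 0x0 ⊕ 0xA = 0xA.
P[3]: E(K, 0x0) = 0xE; 0x7 ⊕ 0xE = 0x9.
P[4]: E(K, 0x7) = 0x9; 0xB ⊕ 0x9 = 0x2.
Blocks that differ from the original plaintext: P[2], P[3].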